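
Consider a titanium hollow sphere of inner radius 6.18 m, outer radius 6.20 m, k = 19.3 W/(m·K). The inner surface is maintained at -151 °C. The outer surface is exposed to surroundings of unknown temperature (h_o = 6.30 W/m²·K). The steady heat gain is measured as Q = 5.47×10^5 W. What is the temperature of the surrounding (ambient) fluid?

T_out = 29.9 °C

Series resistances:
  R_titanium = (1/6.18 − 1/6.20)/(4πk) = 5.220×10^-4/(4π·19.3) = 2.152×10^-6 K/W
  R_conv,out = 1/(4πr²h) = 1/(4π·6.20²·6.30) = 3.286×10^-4 K/W
ΣR = 3.308×10^-4 K/W
ΔT = Q·ΣR = 5.47×10^5 × 3.308×10^-4 = 180.9 K
Heat flows inward, so T_out = T_in + ΔT = -151 + 180.9 = 29.9 °C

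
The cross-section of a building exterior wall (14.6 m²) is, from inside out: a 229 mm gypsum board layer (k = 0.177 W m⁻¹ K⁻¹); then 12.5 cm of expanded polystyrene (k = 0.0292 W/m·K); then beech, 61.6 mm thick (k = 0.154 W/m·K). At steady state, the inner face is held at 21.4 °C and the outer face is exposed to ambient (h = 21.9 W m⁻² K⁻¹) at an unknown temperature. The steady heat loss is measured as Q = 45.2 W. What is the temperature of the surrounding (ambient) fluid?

T_out = 2.76 °C

Series resistances:
  R_gypsum board = L/(kA) = 0.229/(0.177·14.6) = 0.08862 K/W
  R_expanded polystyrene = L/(kA) = 0.125/(0.0292·14.6) = 0.2932 K/W
  R_beech = L/(kA) = 0.0616/(0.154·14.6) = 0.02740 K/W
  R_conv,out = 1/(hA) = 1/(21.9·14.6) = 0.003128 K/W
ΣR = 0.4123 K/W
ΔT = Q·ΣR = 45.2 × 0.4123 = 18.64 K
Heat flows outward, so T_out = T_in − ΔT = 21.4 − 18.64 = 2.76 °C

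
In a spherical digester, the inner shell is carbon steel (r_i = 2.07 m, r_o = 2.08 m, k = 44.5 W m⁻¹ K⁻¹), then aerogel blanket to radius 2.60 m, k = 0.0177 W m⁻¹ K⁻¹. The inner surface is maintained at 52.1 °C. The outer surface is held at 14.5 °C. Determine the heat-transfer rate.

Q = 87.0 W

Treat each layer as a resistance in series:
  R_carbon steel = (1/2.07 − 1/2.08)/(4πk) = 0.002323/(4π·44.5) = 4.153×10^-6 K/W
  R_aerogel blanket = (1/2.08 − 1/2.60)/(4πk) = 0.09615/(4π·0.0177) = 0.4323 K/W
ΣR = 4.153×10^-6 + 0.4323 = 0.4323 K/W
Q = ΔT/ΣR = (52.1 °C − 14.5 °C)/0.4323 = 87.0 W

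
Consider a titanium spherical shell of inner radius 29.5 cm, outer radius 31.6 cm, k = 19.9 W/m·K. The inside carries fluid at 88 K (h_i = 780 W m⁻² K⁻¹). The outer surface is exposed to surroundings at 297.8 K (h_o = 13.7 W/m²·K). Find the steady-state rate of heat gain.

Q = 3.48 kW

Resistance network (inner→outer):
  R_conv,in = 1/(4πr²h) = 1/(4π·0.295²·780) = 0.001172 K/W
  R_titanium = (1/0.295 − 1/0.316)/(4πk) = 0.2253/(4π·19.9) = 9.008×10^-4 K/W
  R_conv,out = 1/(4πr²h) = 1/(4π·0.316²·13.7) = 0.05817 K/W
ΣR = 0.001172 + 9.008×10^-4 + 0.05817 = 0.06024 K/W
Q = ΔT/ΣR = (88 K − 297.8 K)/0.06024 = -3480 W
(Negative Q ⇒ heat flows inward; heat gain = 3480 W.)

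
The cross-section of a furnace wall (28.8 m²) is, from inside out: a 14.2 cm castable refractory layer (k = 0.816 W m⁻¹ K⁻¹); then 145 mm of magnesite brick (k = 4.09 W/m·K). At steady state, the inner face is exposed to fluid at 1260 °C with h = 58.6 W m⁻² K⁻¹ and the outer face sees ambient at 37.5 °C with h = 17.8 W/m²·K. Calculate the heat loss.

Q = 125 kW

Series thermal resistances, inner to outer:
  R_conv,in = 1/(hA) = 1/(58.6·28.8) = 5.925×10^-4 K/W
  R_castable refractory = L/(kA) = 0.142/(0.816·28.8) = 0.006042 K/W
  R_magnesite brick = L/(kA) = 0.145/(4.09·28.8) = 0.001231 K/W
  R_conv,out = 1/(hA) = 1/(17.8·28.8) = 0.001951 K/W
ΣR = 5.925×10^-4 + 0.006042 + 0.001231 + 0.001951 = 0.009817 K/W
Q = ΔT/ΣR = (1260 °C − 37.5 °C)/0.009817 = 1.25×10^5 W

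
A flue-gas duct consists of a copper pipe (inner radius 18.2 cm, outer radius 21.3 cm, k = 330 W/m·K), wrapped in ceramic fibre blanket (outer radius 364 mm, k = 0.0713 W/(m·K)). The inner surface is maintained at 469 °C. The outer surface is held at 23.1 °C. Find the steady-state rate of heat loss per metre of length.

Series thermal resistances, inner to outer:
  R'_copper = ln(0.213/0.182)/(2πk) = 0.1573/(2π·330) = 7.586×10^-5 m·K/W
  R'_ceramic fibre blanket = ln(0.364/0.213)/(2πk) = 0.5359/(2π·0.0713) = 1.196 m·K/W
ΣR = 7.586×10^-5 + 1.196 = 1.196 m·K/W
Q' = ΔT/ΣR = (469 °C − 23.1 °C)/1.196 = 373 W/m

Q' = 373 W/m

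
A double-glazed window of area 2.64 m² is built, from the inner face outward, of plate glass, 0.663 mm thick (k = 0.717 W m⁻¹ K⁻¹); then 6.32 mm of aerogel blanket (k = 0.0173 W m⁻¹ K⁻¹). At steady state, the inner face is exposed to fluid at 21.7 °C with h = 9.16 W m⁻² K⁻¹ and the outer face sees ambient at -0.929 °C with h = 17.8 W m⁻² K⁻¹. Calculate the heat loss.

Q = 112 W

Resistance network (inner→outer):
  R_conv,in = 1/(hA) = 1/(9.16·2.64) = 0.04135 K/W
  R_plate glass = L/(kA) = 6.63×10^-4/(0.717·2.64) = 3.503×10^-4 K/W
  R_aerogel blanket = L/(kA) = 0.00632/(0.0173·2.64) = 0.1384 K/W
  R_conv,out = 1/(hA) = 1/(17.8·2.64) = 0.02128 K/W
ΣR = 0.04135 + 3.503×10^-4 + 0.1384 + 0.02128 = 0.2014 K/W
Q = ΔT/ΣR = (21.7 °C − -0.929 °C)/0.2014 = 112 W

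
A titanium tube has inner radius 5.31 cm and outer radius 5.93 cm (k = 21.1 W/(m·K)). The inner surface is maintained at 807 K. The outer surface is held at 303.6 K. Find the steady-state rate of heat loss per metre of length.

Q' = 6.04×10^5 W/m

Q' = 2πk·ΔT/ln(r₂/r₁) = 2π × 21.1 × 503.4 / ln(0.0593/0.0531) = 6.04×10^5 W/m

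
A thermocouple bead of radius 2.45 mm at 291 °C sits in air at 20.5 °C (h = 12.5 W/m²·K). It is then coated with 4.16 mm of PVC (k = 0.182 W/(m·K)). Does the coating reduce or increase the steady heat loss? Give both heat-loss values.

increases: 0.255 → 1.05 W

Critical radius for a sphere: r_cr = 2k/h = 0.0291 m = 2.91 cm.
Outer radius after coating: r₂ = 0.00245 + 0.00416 = 0.00661 m.
Since r₁ < r_cr and r₂ ≤ r_cr, the coating moves toward the maximum at r_cr — heat loss rises.
Bare: R = 1/(4πr₁²h) = 1061 K/W; Q = 270.5/1061 = 0.255 W.
Coated: R = R_cond + R_conv = 258.0 K/W; Q = 270.5/258.0 = 1.05 W.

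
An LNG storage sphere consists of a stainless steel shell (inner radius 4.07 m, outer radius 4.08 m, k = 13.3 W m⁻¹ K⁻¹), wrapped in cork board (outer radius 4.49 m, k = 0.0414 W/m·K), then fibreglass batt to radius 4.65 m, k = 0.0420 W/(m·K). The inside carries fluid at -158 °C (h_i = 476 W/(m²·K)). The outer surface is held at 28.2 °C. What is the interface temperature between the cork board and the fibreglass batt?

T = -18.8 °C

Treat each layer as a resistance in series:
  R_conv,in = 1/(4πr²h) = 1/(4π·4.07²·476) = 1.009×10^-5 K/W
  R_stainless steel = (1/4.07 − 1/4.08)/(4πk) = 6.022×10^-4/(4π·13.3) = 3.603×10^-6 K/W
  R_cork board = (1/4.08 − 1/4.49)/(4πk) = 0.02238/(4π·0.0414) = 0.04302 K/W
  R_fibreglass batt = (1/4.49 − 1/4.65)/(4πk) = 0.007663/(4π·0.0420) = 0.01452 K/W
ΣR = 1.009×10^-5 + 3.603×10^-6 + 0.04302 + 0.01452 = 0.05755 K/W
Q = ΔT/ΣR = (-158 °C − 28.2 °C)/0.05755 = -3235 W
From the inner boundary to the cork board/fibreglass batt interface, ΣR_partial = 0.04303 K/W.
T_interface = T_in − Q·ΣR_partial = -158 °C − (-3235)(0.04303) = -18.8 °C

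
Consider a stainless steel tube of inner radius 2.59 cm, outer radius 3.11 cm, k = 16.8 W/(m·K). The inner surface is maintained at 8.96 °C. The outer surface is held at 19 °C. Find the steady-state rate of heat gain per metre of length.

Q' = 2πk·ΔT/ln(r₂/r₁) = 2π × 16.8 × 10.04 / ln(0.0311/0.0259) = 5790 W/m

Q' = 5.79 kW/m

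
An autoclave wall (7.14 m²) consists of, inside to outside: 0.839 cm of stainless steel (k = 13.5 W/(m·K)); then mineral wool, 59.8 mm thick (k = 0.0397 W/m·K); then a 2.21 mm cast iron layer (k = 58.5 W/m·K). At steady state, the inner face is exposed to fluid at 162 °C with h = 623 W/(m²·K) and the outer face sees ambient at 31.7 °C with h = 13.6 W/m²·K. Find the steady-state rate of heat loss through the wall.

Q = 588 W

Series thermal resistances, inner to outer:
  R_conv,in = 1/(hA) = 1/(623·7.14) = 2.248×10^-4 K/W
  R_stainless steel = L/(kA) = 0.00839/(13.5·7.14) = 8.704×10^-5 K/W
  R_mineral wool = L/(kA) = 0.0598/(0.0397·7.14) = 0.2110 K/W
  R_cast iron = L/(kA) = 0.00221/(58.5·7.14) = 5.291×10^-6 K/W
  R_conv,out = 1/(hA) = 1/(13.6·7.14) = 0.01030 K/W
ΣR = 2.248×10^-4 + 8.704×10^-5 + 0.2110 + 5.291×10^-6 + 0.01030 = 0.2216 K/W
Q = ΔT/ΣR = (162 °C − 31.7 °C)/0.2216 = 588 W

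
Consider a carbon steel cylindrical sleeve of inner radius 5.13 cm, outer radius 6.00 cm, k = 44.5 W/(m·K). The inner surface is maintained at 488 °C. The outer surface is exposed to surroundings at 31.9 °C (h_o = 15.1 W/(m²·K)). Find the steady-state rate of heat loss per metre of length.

Q' = 2.59 kW/m

Treat each layer as a resistance in series:
  R'_carbon steel = ln(0.0600/0.0513)/(2πk) = 0.1567/(2π·44.5) = 5.603×10^-4 m·K/W
  R'_conv,out = 1/(2πr h) = 1/(2π·0.0600·15.1) = 0.1757 m·K/W
ΣR = 5.603×10^-4 + 0.1757 = 0.1763 m·K/W
Q' = ΔT/ΣR = (488 °C − 31.9 °C)/0.1763 = 2590 W/m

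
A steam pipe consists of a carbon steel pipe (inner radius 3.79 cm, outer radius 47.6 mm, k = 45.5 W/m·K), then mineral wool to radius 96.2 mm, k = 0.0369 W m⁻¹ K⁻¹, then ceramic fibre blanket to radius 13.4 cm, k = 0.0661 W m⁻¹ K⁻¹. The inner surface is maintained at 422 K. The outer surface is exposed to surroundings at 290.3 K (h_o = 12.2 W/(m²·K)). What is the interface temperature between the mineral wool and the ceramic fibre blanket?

T = 320.3 K

Resistance network (inner→outer):
  R'_carbon steel = ln(0.0476/0.0379)/(2πk) = 0.2279/(2π·45.5) = 7.971×10^-4 m·K/W
  R'_mineral wool = ln(0.0962/0.0476)/(2πk) = 0.7036/(2π·0.0369) = 3.035 m·K/W
  R'_ceramic fibre blanket = ln(0.134/0.0962)/(2πk) = 0.3314/(2π·0.0661) = 0.7980 m·K/W
  R'_conv,out = 1/(2πr h) = 1/(2π·0.134·12.2) = 0.09735 m·K/W
ΣR = 7.971×10^-4 + 3.035 + 0.7980 + 0.09735 = 3.931 m·K/W
Q' = ΔT/ΣR = (422 K − 290.3 K)/3.931 = 33.50 W/m
From the inner boundary to the mineral wool/ceramic fibre blanket interface, ΣR_partial = 3.036 m·K/W.
T_interface = T_in − Q'·ΣR_partial = 422 K − (33.50)(3.036) = 320.3 K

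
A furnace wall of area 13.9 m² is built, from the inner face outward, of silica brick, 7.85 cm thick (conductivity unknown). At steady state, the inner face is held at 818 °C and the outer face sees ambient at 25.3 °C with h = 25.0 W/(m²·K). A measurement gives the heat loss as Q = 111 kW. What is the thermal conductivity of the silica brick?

ΣR = ΔT/Q = |818 − 25.3|/1.11×10^5 = 0.007141 K/W
Known resistances:
  R_conv,out = 1/(hA) = 1/(25.0·13.9) = 0.002878 K/W
R_silica brick = ΣR − ΣR_known = 0.007141 − 0.002878 = 0.004263 K/W
L/(kA) = 0.004263 ⇒ k = 0.0785/(0.004263·13.9) = 1.32 W/m·K

k = 1.32 W/m·K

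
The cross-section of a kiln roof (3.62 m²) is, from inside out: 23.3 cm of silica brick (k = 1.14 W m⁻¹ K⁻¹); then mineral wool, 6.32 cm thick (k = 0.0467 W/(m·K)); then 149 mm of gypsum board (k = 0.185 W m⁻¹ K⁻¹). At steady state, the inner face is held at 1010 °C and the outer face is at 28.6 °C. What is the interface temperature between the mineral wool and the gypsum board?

Resistance network (inner→outer):
  R_silica brick = L/(kA) = 0.233/(1.14·3.62) = 0.05646 K/W
  R_mineral wool = L/(kA) = 0.0632/(0.0467·3.62) = 0.3738 K/W
  R_gypsum board = L/(kA) = 0.149/(0.185·3.62) = 0.2225 K/W
ΣR = 0.05646 + 0.3738 + 0.2225 = 0.6528 K/W
Q = ΔT/ΣR = (1010 °C − 28.6 °C)/0.6528 = 1503 W
From the inner boundary to the mineral wool/gypsum board interface, ΣR_partial = 0.4303 K/W.
T_interface = T_in − Q·ΣR_partial = 1010 °C − (1503)(0.4303) = 363 °C

T = 363 °C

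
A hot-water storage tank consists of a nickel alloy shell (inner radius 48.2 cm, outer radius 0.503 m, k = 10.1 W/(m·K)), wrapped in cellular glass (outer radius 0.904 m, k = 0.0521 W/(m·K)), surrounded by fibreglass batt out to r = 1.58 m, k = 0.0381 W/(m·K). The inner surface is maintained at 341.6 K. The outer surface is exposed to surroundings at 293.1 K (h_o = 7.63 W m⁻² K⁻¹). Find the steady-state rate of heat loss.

Q = 20.7 W

Series thermal resistances, inner to outer:
  R_nickel alloy = (1/0.482 − 1/0.503)/(4πk) = 0.08662/(4π·10.1) = 6.825×10^-4 K/W
  R_cellular glass = (1/0.503 − 1/0.904)/(4πk) = 0.8819/(4π·0.0521) = 1.347 K/W
  R_fibreglass batt = (1/0.904 − 1/1.58)/(4πk) = 0.4733/(4π·0.0381) = 0.9885 K/W
  R_conv,out = 1/(4πr²h) = 1/(4π·1.58²·7.63) = 0.004178 K/W
ΣR = 6.825×10^-4 + 1.347 + 0.9885 + 0.004178 = 2.340 K/W
Q = ΔT/ΣR = (341.6 K − 293.1 K)/2.340 = 20.7 W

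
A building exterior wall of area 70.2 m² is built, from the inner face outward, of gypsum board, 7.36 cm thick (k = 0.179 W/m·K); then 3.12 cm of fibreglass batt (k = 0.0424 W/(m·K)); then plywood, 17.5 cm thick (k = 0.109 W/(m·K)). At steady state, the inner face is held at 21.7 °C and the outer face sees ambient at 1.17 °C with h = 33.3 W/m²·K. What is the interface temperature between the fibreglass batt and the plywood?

Treat each layer as a resistance in series:
  R_gypsum board = L/(kA) = 0.0736/(0.179·70.2) = 0.005857 K/W
  R_fibreglass batt = L/(kA) = 0.0312/(0.0424·70.2) = 0.01048 K/W
  R_plywood = L/(kA) = 0.175/(0.109·70.2) = 0.02287 K/W
  R_conv,out = 1/(hA) = 1/(33.3·70.2) = 4.278×10^-4 K/W
ΣR = 0.005857 + 0.01048 + 0.02287 + 4.278×10^-4 = 0.03963 K/W
Q = ΔT/ΣR = (21.7 °C − 1.17 °C)/0.03963 = 518.0 W
From the inner boundary to the fibreglass batt/plywood interface, ΣR_partial = 0.01634 K/W.
T_interface = T_in − Q·ΣR_partial = 21.7 °C − (518.0)(0.01634) = 13.2 °C

T = 13.2 °C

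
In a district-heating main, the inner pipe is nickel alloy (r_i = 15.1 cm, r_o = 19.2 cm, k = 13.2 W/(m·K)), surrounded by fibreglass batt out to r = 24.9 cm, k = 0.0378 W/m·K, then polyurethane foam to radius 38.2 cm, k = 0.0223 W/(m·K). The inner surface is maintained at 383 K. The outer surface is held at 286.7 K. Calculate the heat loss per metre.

Treat each layer as a resistance in series:
  R'_nickel alloy = ln(0.192/0.151)/(2πk) = 0.2402/(2π·13.2) = 0.002896 m·K/W
  R'_fibreglass batt = ln(0.249/0.192)/(2πk) = 0.2600/(2π·0.0378) = 1.095 m·K/W
  R'_polyurethane foam = ln(0.382/0.249)/(2πk) = 0.4280/(2π·0.0223) = 3.054 m·K/W
ΣR = 0.002896 + 1.095 + 3.054 = 4.152 m·K/W
Q' = ΔT/ΣR = (383 K − 286.7 K)/4.152 = 23.2 W/m

Q' = 23.2 W/m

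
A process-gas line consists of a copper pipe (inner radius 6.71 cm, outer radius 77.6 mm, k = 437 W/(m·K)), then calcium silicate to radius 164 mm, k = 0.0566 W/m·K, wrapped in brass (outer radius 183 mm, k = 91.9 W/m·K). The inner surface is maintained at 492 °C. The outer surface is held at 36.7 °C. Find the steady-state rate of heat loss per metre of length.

Q' = 216 W/m

Treat each layer as a resistance in series:
  R'_copper = ln(0.0776/0.0671)/(2πk) = 0.1454/(2π·437) = 5.295×10^-5 m·K/W
  R'_calcium silicate = ln(0.164/0.0776)/(2πk) = 0.7483/(2π·0.0566) = 2.104 m·K/W
  R'_brass = ln(0.183/0.164)/(2πk) = 0.1096/(2π·91.9) = 1.898×10^-4 m·K/W
ΣR = 5.295×10^-5 + 2.104 + 1.898×10^-4 = 2.104 m·K/W
Q' = ΔT/ΣR = (492 °C − 36.7 °C)/2.104 = 216 W/m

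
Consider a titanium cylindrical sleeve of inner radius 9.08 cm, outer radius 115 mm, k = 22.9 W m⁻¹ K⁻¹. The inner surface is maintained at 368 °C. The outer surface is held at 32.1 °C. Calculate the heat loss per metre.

Q' = 205 kW/m

Q' = 2πk·ΔT/ln(r₂/r₁) = 2π × 22.9 × 335.9 / ln(0.115/0.0908) = 2.05×10^5 W/m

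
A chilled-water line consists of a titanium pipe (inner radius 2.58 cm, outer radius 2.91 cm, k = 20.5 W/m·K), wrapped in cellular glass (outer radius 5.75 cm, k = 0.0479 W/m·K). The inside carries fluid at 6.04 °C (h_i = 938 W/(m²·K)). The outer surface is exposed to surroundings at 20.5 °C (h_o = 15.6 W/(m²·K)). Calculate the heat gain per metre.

Q' = 5.91 W/m

Series thermal resistances, inner to outer:
  R'_conv,in = 1/(2πr h) = 1/(2π·0.0258·938) = 0.006577 m·K/W
  R'_titanium = ln(0.0291/0.0258)/(2πk) = 0.1204/(2π·20.5) = 9.345×10^-4 m·K/W
  R'_cellular glass = ln(0.0575/0.0291)/(2πk) = 0.6810/(2π·0.0479) = 2.263 m·K/W
  R'_conv,out = 1/(2πr h) = 1/(2π·0.0575·15.6) = 0.1774 m·K/W
ΣR = 0.006577 + 9.345×10^-4 + 2.263 + 0.1774 = 2.448 m·K/W
Q' = ΔT/ΣR = (6.04 °C − 20.5 °C)/2.448 = -5.91 W/m
(Negative Q' ⇒ heat flows inward; heat gain = 5.91 W/m.)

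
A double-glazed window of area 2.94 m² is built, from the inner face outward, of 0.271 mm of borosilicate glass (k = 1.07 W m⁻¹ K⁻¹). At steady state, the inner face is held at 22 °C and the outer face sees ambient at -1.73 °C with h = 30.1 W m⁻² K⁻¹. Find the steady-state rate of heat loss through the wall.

Series thermal resistances, inner to outer:
  R_borosilicate glass = L/(kA) = 2.71×10^-4/(1.07·2.94) = 8.615×10^-5 K/W
  R_conv,out = 1/(hA) = 1/(30.1·2.94) = 0.01130 K/W
ΣR = 8.615×10^-5 + 0.01130 = 0.01139 K/W
Q = ΔT/ΣR = (22 °C − -1.73 °C)/0.01139 = 2080 W

Q = 2.08 kW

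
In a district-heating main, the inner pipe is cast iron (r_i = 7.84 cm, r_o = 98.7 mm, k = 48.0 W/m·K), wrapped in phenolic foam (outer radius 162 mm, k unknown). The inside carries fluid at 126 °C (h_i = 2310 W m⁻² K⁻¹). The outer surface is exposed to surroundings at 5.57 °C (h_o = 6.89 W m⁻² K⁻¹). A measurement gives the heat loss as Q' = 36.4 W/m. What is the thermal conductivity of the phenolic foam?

ΣR = ΔT/Q' = |126 − 5.57|/36.4 = 3.309 m·K/W
Known resistances:
  R'_conv,in = 1/(2πr h) = 1/(2π·0.0784·2310) = 8.788×10^-4 m·K/W
  R'_cast iron = ln(0.0987/0.0784)/(2πk) = 0.2303/(2π·48.0) = 7.635×10^-4 m·K/W
  R'_conv,out = 1/(2πr h) = 1/(2π·0.162·6.89) = 0.1426 m·K/W
R_phenolic foam = ΣR − ΣR_known = 3.309 − 0.1442 = 3.165 m·K/W
ln(r₂/r₁)/(2πk) = 3.165 ⇒ k = 0.4955/(2π·3.165) = 0.0249 W/m·K

k = 0.0249 W/m·K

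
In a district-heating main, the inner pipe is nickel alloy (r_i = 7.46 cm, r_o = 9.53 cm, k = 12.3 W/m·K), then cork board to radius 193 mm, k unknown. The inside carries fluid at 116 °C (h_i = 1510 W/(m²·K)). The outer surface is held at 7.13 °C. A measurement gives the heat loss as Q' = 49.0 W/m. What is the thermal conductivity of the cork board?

ΣR = ΔT/Q' = |116 − 7.13|/49.0 = 2.222 m·K/W
Known resistances:
  R'_conv,in = 1/(2πr h) = 1/(2π·0.0746·1510) = 0.001413 m·K/W
  R'_nickel alloy = ln(0.0953/0.0746)/(2πk) = 0.2449/(2π·12.3) = 0.003169 m·K/W
R_cork board = ΣR − ΣR_known = 2.222 − 0.004582 = 2.217 m·K/W
ln(r₂/r₁)/(2πk) = 2.217 ⇒ k = 0.7057/(2π·2.217) = 0.0507 W/m·K

k = 0.0507 W/m·K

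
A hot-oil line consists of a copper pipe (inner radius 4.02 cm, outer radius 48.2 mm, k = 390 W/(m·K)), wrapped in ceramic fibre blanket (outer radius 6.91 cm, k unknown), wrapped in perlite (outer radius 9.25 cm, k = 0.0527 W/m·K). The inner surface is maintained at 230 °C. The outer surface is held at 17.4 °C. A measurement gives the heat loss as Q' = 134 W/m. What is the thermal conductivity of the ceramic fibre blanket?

k = 0.0812 W/m·K

ΣR = ΔT/Q' = |230 − 17.4|/134 = 1.587 m·K/W
Known resistances:
  R'_copper = ln(0.0482/0.0402)/(2πk) = 0.1815/(2π·390) = 7.407×10^-5 m·K/W
  R'_perlite = ln(0.0925/0.0691)/(2πk) = 0.2917/(2π·0.0527) = 0.8808 m·K/W
R_ceramic fibre blanket = ΣR − ΣR_known = 1.587 − 0.8809 = 0.7061 m·K/W
ln(r₂/r₁)/(2πk) = 0.7061 ⇒ k = 0.3602/(2π·0.7061) = 0.0812 W/m·K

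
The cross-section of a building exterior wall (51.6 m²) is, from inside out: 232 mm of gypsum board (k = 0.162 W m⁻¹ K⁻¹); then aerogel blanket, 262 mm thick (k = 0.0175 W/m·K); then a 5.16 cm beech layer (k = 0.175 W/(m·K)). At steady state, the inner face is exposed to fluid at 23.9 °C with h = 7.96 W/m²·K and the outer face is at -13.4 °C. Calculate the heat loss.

Q = 114 W

Series thermal resistances, inner to outer:
  R_conv,in = 1/(hA) = 1/(7.96·51.6) = 0.002435 K/W
  R_gypsum board = L/(kA) = 0.232/(0.162·51.6) = 0.02775 K/W
  R_aerogel blanket = L/(kA) = 0.262/(0.0175·51.6) = 0.2901 K/W
  R_beech = L/(kA) = 0.0516/(0.175·51.6) = 0.005714 K/W
ΣR = 0.002435 + 0.02775 + 0.2901 + 0.005714 = 0.3260 K/W
Q = ΔT/ΣR = (23.9 °C − -13.4 °C)/0.3260 = 114 W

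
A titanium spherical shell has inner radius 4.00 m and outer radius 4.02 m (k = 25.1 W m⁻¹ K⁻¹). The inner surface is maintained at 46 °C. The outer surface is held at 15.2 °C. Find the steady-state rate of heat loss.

Q = 4πk·ΔT/(1/r₁ − 1/r₂) = 4π × 25.1 × 30.8 / (1/4.00 − 1/4.02) = 7.81×10^6 W

Q = 7810 kW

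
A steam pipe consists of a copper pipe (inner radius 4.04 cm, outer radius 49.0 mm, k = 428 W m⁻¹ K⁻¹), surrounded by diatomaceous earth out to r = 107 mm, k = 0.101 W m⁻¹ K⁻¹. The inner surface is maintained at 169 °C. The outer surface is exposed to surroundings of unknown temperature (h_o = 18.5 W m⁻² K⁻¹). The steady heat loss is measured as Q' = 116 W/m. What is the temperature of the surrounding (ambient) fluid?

Series resistances:
  R'_copper = ln(0.0490/0.0404)/(2πk) = 0.1930/(2π·428) = 7.176×10^-5 m·K/W
  R'_diatomaceous earth = ln(0.107/0.0490)/(2πk) = 0.7810/(2π·0.101) = 1.231 m·K/W
  R'_conv,out = 1/(2πr h) = 1/(2π·0.107·18.5) = 0.08040 m·K/W
ΣR = 1.311 m·K/W
ΔT = Q'·ΣR = 116 × 1.311 = 152.1 K
Heat flows outward, so T_out = T_in − ΔT = 169 − 152.1 = 16.9 °C

T_out = 16.9 °C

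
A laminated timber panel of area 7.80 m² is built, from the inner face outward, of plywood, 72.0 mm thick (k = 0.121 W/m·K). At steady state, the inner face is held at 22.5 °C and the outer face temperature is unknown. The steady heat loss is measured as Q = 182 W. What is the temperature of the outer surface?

Series resistances:
  R_plywood = L/(kA) = 0.0720/(0.121·7.80) = 0.07629 K/W
ΣR = 0.07629 K/W
ΔT = Q·ΣR = 182 × 0.07629 = 13.88 K
Heat flows outward, so T_out = T_in − ΔT = 22.5 − 13.88 = 8.62 °C

T_out = 8.62 °C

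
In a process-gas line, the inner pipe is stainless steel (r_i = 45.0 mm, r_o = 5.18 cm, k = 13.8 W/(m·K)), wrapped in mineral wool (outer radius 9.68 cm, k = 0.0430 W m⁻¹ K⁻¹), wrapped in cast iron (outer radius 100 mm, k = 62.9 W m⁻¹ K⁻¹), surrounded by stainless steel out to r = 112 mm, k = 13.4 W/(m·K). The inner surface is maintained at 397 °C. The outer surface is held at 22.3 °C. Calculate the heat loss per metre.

Q' = 162 W/m

Treat each layer as a resistance in series:
  R'_stainless steel = ln(0.0518/0.0450)/(2πk) = 0.1407/(2π·13.8) = 0.001623 m·K/W
  R'_mineral wool = ln(0.0968/0.0518)/(2πk) = 0.6253/(2π·0.0430) = 2.314 m·K/W
  R'_cast iron = ln(0.100/0.0968)/(2πk) = 0.03252/(2π·62.9) = 8.229×10^-5 m·K/W
  R'_stainless steel = ln(0.112/0.100)/(2πk) = 0.1133/(2π·13.4) = 0.001346 m·K/W
ΣR = 0.001623 + 2.314 + 8.229×10^-5 + 0.001346 = 2.317 m·K/W
Q' = ΔT/ΣR = (397 °C − 22.3 °C)/2.317 = 162 W/m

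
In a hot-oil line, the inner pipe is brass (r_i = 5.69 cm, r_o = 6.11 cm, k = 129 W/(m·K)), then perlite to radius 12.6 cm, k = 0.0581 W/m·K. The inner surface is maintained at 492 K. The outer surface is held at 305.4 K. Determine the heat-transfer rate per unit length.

Resistance network (inner→outer):
  R'_brass = ln(0.0611/0.0569)/(2πk) = 0.07122/(2π·129) = 8.786×10^-5 m·K/W
  R'_perlite = ln(0.126/0.0611)/(2πk) = 0.7238/(2π·0.0581) = 1.983 m·K/W
ΣR = 8.786×10^-5 + 1.983 = 1.983 m·K/W
Q' = ΔT/ΣR = (492 K − 305.4 K)/1.983 = 94.1 W/m

Q' = 94.1 W/m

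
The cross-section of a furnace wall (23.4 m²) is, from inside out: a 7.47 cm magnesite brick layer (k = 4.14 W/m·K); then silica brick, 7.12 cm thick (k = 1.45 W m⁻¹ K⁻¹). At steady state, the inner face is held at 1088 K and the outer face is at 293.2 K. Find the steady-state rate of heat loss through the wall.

Series thermal resistances, inner to outer:
  R_magnesite brick = L/(kA) = 0.0747/(4.14·23.4) = 7.711×10^-4 K/W
  R_silica brick = L/(kA) = 0.0712/(1.45·23.4) = 0.002098 K/W
ΣR = 7.711×10^-4 + 0.002098 = 0.002869 K/W
Q = ΔT/ΣR = (1088 K − 293.2 K)/0.002869 = 2.77×10^5 W

Q = 2.77×10^5 W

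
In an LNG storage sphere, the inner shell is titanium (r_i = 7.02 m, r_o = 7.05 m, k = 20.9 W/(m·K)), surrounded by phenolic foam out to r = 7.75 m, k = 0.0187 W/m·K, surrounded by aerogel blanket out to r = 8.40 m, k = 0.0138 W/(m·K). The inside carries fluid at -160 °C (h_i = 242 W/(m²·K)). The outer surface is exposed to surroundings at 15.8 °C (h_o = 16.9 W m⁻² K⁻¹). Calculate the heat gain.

Treat each layer as a resistance in series:
  R_conv,in = 1/(4πr²h) = 1/(4π·7.02²·242) = 6.673×10^-6 K/W
  R_titanium = (1/7.02 − 1/7.05)/(4πk) = 6.062×10^-4/(4π·20.9) = 2.308×10^-6 K/W
  R_phenolic foam = (1/7.05 − 1/7.75)/(4πk) = 0.01281/(4π·0.0187) = 0.05452 K/W
  R_aerogel blanket = (1/7.75 − 1/8.40)/(4πk) = 0.009985/(4π·0.0138) = 0.05758 K/W
  R_conv,out = 1/(4πr²h) = 1/(4π·8.40²·16.9) = 6.673×10^-5 K/W
ΣR = 6.673×10^-6 + 2.308×10^-6 + 0.05452 + 0.05758 + 6.673×10^-5 = 0.1122 K/W
Q = ΔT/ΣR = (-160 °C − 15.8 °C)/0.1122 = -1570 W
(Negative Q ⇒ heat flows inward; heat gain = 1570 W.)

Q = 1570 W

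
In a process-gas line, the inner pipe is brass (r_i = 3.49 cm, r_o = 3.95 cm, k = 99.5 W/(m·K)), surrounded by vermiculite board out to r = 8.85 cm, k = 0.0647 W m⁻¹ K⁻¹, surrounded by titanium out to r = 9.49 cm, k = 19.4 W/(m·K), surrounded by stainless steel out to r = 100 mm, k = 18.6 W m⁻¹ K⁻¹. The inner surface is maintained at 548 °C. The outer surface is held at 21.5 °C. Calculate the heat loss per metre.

Q' = 265 W/m

Treat each layer as a resistance in series:
  R'_brass = ln(0.0395/0.0349)/(2πk) = 0.1238/(2π·99.5) = 1.980×10^-4 m·K/W
  R'_vermiculite board = ln(0.0885/0.0395)/(2πk) = 0.8067/(2π·0.0647) = 1.984 m·K/W
  R'_titanium = ln(0.0949/0.0885)/(2πk) = 0.06982/(2π·19.4) = 5.728×10^-4 m·K/W
  R'_stainless steel = ln(0.100/0.0949)/(2πk) = 0.05235/(2π·18.6) = 4.479×10^-4 m·K/W
ΣR = 1.980×10^-4 + 1.984 + 5.728×10^-4 + 4.479×10^-4 = 1.985 m·K/W
Q' = ΔT/ΣR = (548 °C − 21.5 °C)/1.985 = 265 W/m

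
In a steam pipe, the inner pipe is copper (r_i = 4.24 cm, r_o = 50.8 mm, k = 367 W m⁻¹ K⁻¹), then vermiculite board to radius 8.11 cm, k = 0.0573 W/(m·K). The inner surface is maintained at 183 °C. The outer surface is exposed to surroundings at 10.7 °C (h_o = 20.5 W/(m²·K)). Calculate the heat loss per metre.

Q' = 124 W/m

Treat each layer as a resistance in series:
  R'_copper = ln(0.0508/0.0424)/(2πk) = 0.1807/(2π·367) = 7.838×10^-5 m·K/W
  R'_vermiculite board = ln(0.0811/0.0508)/(2πk) = 0.4678/(2π·0.0573) = 1.299 m·K/W
  R'_conv,out = 1/(2πr h) = 1/(2π·0.0811·20.5) = 0.09573 m·K/W
ΣR = 7.838×10^-5 + 1.299 + 0.09573 = 1.395 m·K/W
Q' = ΔT/ΣR = (183 °C − 10.7 °C)/1.395 = 124 W/m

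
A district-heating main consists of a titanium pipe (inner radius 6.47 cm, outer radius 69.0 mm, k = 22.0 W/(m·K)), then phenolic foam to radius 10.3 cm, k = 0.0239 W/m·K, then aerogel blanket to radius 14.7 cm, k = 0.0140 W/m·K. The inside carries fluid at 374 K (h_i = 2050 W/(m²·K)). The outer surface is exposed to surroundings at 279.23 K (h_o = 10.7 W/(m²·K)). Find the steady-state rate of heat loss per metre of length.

Resistance network (inner→outer):
  R'_conv,in = 1/(2πr h) = 1/(2π·0.0647·2050) = 0.001200 m·K/W
  R'_titanium = ln(0.0690/0.0647)/(2πk) = 0.06435/(2π·22.0) = 4.655×10^-4 m·K/W
  R'_phenolic foam = ln(0.103/0.0690)/(2πk) = 0.4006/(2π·0.0239) = 2.668 m·K/W
  R'_aerogel blanket = ln(0.147/0.103)/(2πk) = 0.3557/(2π·0.0140) = 4.044 m·K/W
  R'_conv,out = 1/(2πr h) = 1/(2π·0.147·10.7) = 0.1012 m·K/W
ΣR = 0.001200 + 4.655×10^-4 + 2.668 + 4.044 + 0.1012 = 6.815 m·K/W
Q' = ΔT/ΣR = (374 K − 279.23 K)/6.815 = 13.9 W/m

Q' = 13.9 W/m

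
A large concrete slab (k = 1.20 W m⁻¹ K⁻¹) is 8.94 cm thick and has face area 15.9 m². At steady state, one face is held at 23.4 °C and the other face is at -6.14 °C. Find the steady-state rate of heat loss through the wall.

Q = kA·ΔT/L = 1.20 × 15.9 × |23.4 °C − -6.14 °C| / 0.0894 = 6300 W

Q = 6.30 kW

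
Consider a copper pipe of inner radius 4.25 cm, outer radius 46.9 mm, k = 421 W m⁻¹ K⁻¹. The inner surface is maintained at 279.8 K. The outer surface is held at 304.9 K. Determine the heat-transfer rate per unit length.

Q' = 674 kW/m

Q' = 2πk·ΔT/ln(r₂/r₁) = 2π × 421 × 25.1 / ln(0.0469/0.0425) = 6.74×10^5 W/m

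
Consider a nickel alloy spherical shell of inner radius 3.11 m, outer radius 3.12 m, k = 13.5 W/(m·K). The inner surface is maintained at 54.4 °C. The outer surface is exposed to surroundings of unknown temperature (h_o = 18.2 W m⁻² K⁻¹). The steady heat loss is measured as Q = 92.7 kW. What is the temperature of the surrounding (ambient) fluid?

Sum the resistances:
  R_nickel alloy = (1/3.11 − 1/3.12)/(4πk) = 0.001031/(4π·13.5) = 6.075×10^-6 K/W
  R_conv,out = 1/(4πr²h) = 1/(4π·3.12²·18.2) = 4.492×10^-4 K/W
ΣR = 4.552×10^-4 K/W
ΔT = Q·ΣR = 92700 × 4.552×10^-4 = 42.20 K
Heat flows outward, so T_out = T_in − ΔT = 54.4 − 42.20 = 12.2 °C

T_out = 12.2 °C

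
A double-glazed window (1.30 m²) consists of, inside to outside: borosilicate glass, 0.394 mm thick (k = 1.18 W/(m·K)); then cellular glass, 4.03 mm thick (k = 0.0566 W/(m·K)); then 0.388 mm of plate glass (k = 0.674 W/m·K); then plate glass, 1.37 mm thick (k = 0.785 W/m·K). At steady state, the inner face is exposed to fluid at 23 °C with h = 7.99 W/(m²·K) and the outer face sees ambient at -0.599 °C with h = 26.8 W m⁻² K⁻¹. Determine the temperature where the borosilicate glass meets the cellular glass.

Series thermal resistances, inner to outer:
  R_conv,in = 1/(hA) = 1/(7.99·1.30) = 0.09627 K/W
  R_borosilicate glass = L/(kA) = 3.94×10^-4/(1.18·1.30) = 2.568×10^-4 K/W
  R_cellular glass = L/(kA) = 0.00403/(0.0566·1.30) = 0.05477 K/W
  R_plate glass = L/(kA) = 3.88×10^-4/(0.674·1.30) = 4.428×10^-4 K/W
  R_plate glass = L/(kA) = 0.00137/(0.785·1.30) = 0.001342 K/W
  R_conv,out = 1/(hA) = 1/(26.8·1.30) = 0.02870 K/W
ΣR = 0.09627 + 2.568×10^-4 + 0.05477 + 4.428×10^-4 + 0.001342 + 0.02870 = 0.1818 K/W
Q = ΔT/ΣR = (23 °C − -0.599 °C)/0.1818 = 129.8 W
From the inner boundary to the borosilicate glass/cellular glass interface, ΣR_partial = 0.09653 K/W.
T_interface = T_in − Q·ΣR_partial = 23 °C − (129.8)(0.09653) = 10.5 °C

T = 10.5 °C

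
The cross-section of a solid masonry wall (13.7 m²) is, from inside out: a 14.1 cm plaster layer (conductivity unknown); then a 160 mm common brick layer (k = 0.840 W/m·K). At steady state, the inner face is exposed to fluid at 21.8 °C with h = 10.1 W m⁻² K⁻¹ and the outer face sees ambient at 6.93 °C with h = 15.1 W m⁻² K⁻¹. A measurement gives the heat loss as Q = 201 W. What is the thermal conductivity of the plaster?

k = 0.214 W/m·K

ΣR = ΔT/Q = |21.8 − 6.93|/201 = 0.07398 K/W
Known resistances:
  R_conv,in = 1/(hA) = 1/(10.1·13.7) = 0.007227 K/W
  R_common brick = L/(kA) = 0.160/(0.840·13.7) = 0.01390 K/W
  R_conv,out = 1/(hA) = 1/(15.1·13.7) = 0.004834 K/W
R_plaster = ΣR − ΣR_known = 0.07398 − 0.02596 = 0.04802 K/W
L/(kA) = 0.04802 ⇒ k = 0.141/(0.04802·13.7) = 0.214 W/m·K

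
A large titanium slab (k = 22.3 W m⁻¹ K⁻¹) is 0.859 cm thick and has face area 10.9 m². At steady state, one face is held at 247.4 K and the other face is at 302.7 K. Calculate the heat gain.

Q = 1560 kW

Q = kA·ΔT/L = 22.3 × 10.9 × |247.4 K − 302.7 K| / 0.00859 = 1.56×10^6 W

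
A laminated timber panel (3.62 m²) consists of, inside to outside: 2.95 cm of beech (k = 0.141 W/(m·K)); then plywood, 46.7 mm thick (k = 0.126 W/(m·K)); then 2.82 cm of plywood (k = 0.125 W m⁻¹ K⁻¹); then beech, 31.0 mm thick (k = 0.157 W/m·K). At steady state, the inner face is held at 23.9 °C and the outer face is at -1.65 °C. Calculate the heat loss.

Q = 92.2 W

Resistance network (inner→outer):
  R_beech = L/(kA) = 0.0295/(0.141·3.62) = 0.05780 K/W
  R_plywood = L/(kA) = 0.0467/(0.126·3.62) = 0.1024 K/W
  R_plywood = L/(kA) = 0.0282/(0.125·3.62) = 0.06232 K/W
  R_beech = L/(kA) = 0.0310/(0.157·3.62) = 0.05454 K/W
ΣR = 0.05780 + 0.1024 + 0.06232 + 0.05454 = 0.2771 K/W
Q = ΔT/ΣR = (23.9 °C − -1.65 °C)/0.2771 = 92.2 W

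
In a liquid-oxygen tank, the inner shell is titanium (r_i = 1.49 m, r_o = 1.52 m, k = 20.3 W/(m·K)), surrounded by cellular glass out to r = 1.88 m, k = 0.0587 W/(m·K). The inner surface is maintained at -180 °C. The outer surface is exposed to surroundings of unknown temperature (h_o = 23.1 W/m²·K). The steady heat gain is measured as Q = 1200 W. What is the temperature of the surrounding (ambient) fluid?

T_out = 26.2 °C

Series resistances:
  R_titanium = (1/1.49 − 1/1.52)/(4πk) = 0.01325/(4π·20.3) = 5.193×10^-5 K/W
  R_cellular glass = (1/1.52 − 1/1.88)/(4πk) = 0.1260/(4π·0.0587) = 0.1708 K/W
  R_conv,out = 1/(4πr²h) = 1/(4π·1.88²·23.1) = 9.747×10^-4 K/W
ΣR = 0.1718 K/W
ΔT = Q·ΣR = 1200 × 0.1718 = 206.2 K
Heat flows inward, so T_out = T_in + ΔT = -180 + 206.2 = 26.2 °C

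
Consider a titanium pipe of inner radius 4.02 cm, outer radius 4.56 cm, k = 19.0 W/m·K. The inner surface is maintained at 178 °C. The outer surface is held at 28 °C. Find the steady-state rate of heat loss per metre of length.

Q' = 142 kW/m

Q' = 2πk·ΔT/ln(r₂/r₁) = 2π × 19.0 × 150 / ln(0.0456/0.0402) = 1.42×10^5 W/m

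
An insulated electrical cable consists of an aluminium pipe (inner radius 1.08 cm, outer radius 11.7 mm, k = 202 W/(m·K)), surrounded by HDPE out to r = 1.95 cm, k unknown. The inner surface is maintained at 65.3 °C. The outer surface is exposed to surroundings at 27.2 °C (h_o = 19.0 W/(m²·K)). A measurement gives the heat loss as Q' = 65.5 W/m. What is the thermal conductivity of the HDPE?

ΣR = ΔT/Q' = |65.3 − 27.2|/65.5 = 0.5817 m·K/W
Known resistances:
  R'_aluminium = ln(0.0117/0.0108)/(2πk) = 0.08004/(2π·202) = 6.307×10^-5 m·K/W
  R'_conv,out = 1/(2πr h) = 1/(2π·0.0195·19.0) = 0.4296 m·K/W
R_HDPE = ΣR − ΣR_known = 0.5817 − 0.4297 = 0.1520 m·K/W
ln(r₂/r₁)/(2πk) = 0.1520 ⇒ k = 0.5108/(2π·0.1520) = 0.535 W/m·K

k = 0.535 W/m·K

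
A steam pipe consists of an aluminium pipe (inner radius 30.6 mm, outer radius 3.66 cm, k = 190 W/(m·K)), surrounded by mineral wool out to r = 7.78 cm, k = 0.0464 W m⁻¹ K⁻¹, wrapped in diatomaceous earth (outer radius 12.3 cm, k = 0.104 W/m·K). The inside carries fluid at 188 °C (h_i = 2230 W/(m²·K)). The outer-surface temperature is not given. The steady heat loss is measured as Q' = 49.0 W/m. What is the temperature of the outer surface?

Sum the resistances:
  R'_conv,in = 1/(2πr h) = 1/(2π·0.0306·2230) = 0.002332 m·K/W
  R'_aluminium = ln(0.0366/0.0306)/(2πk) = 0.1790/(2π·190) = 1.500×10^-4 m·K/W
  R'_mineral wool = ln(0.0778/0.0366)/(2πk) = 0.7541/(2π·0.0464) = 2.587 m·K/W
  R'_diatomaceous earth = ln(0.123/0.0778)/(2πk) = 0.4580/(2π·0.104) = 0.7010 m·K/W
ΣR = 3.290 m·K/W
ΔT = Q'·ΣR = 49.0 × 3.290 = 161.2 K
Heat flows outward, so T_out = T_in − ΔT = 188 − 161.2 = 26.8 °C

T_out = 26.8 °C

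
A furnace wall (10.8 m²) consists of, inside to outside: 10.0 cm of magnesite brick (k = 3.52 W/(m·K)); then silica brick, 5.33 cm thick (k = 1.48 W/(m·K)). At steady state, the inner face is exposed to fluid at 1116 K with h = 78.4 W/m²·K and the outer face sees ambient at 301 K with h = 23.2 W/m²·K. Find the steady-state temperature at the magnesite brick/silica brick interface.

T = 837 K

Treat each layer as a resistance in series:
  R_conv,in = 1/(hA) = 1/(78.4·10.8) = 0.001181 K/W
  R_magnesite brick = L/(kA) = 0.100/(3.52·10.8) = 0.002630 K/W
  R_silica brick = L/(kA) = 0.0533/(1.48·10.8) = 0.003335 K/W
  R_conv,out = 1/(hA) = 1/(23.2·10.8) = 0.003991 K/W
ΣR = 0.001181 + 0.002630 + 0.003335 + 0.003991 = 0.01114 K/W
Q = ΔT/ΣR = (1116 K − 301 K)/0.01114 = 73160 W
From the inner boundary to the magnesite brick/silica brick interface, ΣR_partial = 0.003811 K/W.
T_interface = T_in − Q·ΣR_partial = 1116 K − (73160)(0.003811) = 837 K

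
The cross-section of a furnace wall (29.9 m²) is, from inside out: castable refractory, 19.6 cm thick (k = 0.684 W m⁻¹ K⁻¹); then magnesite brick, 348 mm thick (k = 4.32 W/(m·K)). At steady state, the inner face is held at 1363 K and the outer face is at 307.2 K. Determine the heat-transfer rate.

Resistance network (inner→outer):
  R_castable refractory = L/(kA) = 0.196/(0.684·29.9) = 0.009584 K/W
  R_magnesite brick = L/(kA) = 0.348/(4.32·29.9) = 0.002694 K/W
ΣR = 0.009584 + 0.002694 = 0.01228 K/W
Q = ΔT/ΣR = (1363 K − 307.2 K)/0.01228 = 86000 W

Q = 86.0 kW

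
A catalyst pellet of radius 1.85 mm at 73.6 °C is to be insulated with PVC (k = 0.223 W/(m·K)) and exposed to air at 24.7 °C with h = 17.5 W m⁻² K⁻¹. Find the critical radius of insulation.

For a sphere, r_cr = 2k_ins/h = 2·0.223/17.5 = 0.0255 m = 2.55 cm

r_cr = 2.55 cm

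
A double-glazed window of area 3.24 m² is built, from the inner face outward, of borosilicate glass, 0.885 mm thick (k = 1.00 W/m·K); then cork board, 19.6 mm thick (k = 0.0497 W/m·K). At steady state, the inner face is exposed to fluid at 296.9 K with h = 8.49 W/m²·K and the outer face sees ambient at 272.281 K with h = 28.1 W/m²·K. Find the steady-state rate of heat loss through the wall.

Q = 145 W

Series thermal resistances, inner to outer:
  R_conv,in = 1/(hA) = 1/(8.49·3.24) = 0.03635 K/W
  R_borosilicate glass = L/(kA) = 8.85×10^-4/(1.00·3.24) = 2.731×10^-4 K/W
  R_cork board = L/(kA) = 0.0196/(0.0497·3.24) = 0.1217 K/W
  R_conv,out = 1/(hA) = 1/(28.1·3.24) = 0.01098 K/W
ΣR = 0.03635 + 2.731×10^-4 + 0.1217 + 0.01098 = 0.1693 K/W
Q = ΔT/ΣR = (296.9 K − 272.281 K)/0.1693 = 145 W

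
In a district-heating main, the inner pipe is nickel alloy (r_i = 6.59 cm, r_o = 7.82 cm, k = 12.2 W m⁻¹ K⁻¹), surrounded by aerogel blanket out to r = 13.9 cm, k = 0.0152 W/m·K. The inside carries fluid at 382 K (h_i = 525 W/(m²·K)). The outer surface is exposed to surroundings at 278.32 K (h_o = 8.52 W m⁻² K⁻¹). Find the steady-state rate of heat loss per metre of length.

Treat each layer as a resistance in series:
  R'_conv,in = 1/(2πr h) = 1/(2π·0.0659·525) = 0.004600 m·K/W
  R'_nickel alloy = ln(0.0782/0.0659)/(2πk) = 0.1711/(2π·12.2) = 0.002232 m·K/W
  R'_aerogel blanket = ln(0.139/0.0782)/(2πk) = 0.5752/(2π·0.0152) = 6.023 m·K/W
  R'_conv,out = 1/(2πr h) = 1/(2π·0.139·8.52) = 0.1344 m·K/W
ΣR = 0.004600 + 0.002232 + 6.023 + 0.1344 = 6.164 m·K/W
Q' = ΔT/ΣR = (382 K − 278.32 K)/6.164 = 16.8 W/m

Q' = 16.8 W/m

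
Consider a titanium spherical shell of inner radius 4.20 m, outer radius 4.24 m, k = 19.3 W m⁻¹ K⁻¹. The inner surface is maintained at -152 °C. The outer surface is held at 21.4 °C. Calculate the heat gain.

Q = 4πk·ΔT/(1/r₁ − 1/r₂) = 4π × 19.3 × 173.4 / (1/4.20 − 1/4.24) = 1.87×10^7 W

Q = 1.87×10^7 W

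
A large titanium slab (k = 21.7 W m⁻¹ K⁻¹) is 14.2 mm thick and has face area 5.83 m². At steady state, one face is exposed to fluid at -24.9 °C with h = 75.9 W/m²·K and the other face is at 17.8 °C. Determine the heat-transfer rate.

Resistance network (inner→outer):
  R_conv,in = 1/(hA) = 1/(75.9·5.83) = 0.002260 K/W
  R_titanium = L/(kA) = 0.0142/(21.7·5.83) = 1.122×10^-4 K/W
ΣR = 0.002260 + 1.122×10^-4 = 0.002372 K/W
Q = ΔT/ΣR = (-24.9 °C − 17.8 °C)/0.002372 = -18000 W
(Negative Q ⇒ heat flows inward; heat gain = 18000 W.)

Q = 18000 W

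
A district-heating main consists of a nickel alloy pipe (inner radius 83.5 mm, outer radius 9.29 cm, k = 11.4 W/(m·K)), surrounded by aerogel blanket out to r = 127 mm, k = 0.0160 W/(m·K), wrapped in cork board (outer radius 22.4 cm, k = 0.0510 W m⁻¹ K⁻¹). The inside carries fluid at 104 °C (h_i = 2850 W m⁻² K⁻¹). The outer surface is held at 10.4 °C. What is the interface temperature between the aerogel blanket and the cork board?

T = 44.3 °C

Treat each layer as a resistance in series:
  R'_conv,in = 1/(2πr h) = 1/(2π·0.0835·2850) = 6.688×10^-4 m·K/W
  R'_nickel alloy = ln(0.0929/0.0835)/(2πk) = 0.1067/(2π·11.4) = 0.001489 m·K/W
  R'_aerogel blanket = ln(0.127/0.0929)/(2πk) = 0.3127/(2π·0.0160) = 3.110 m·K/W
  R'_cork board = ln(0.224/0.127)/(2πk) = 0.5675/(2π·0.0510) = 1.771 m·K/W
ΣR = 6.688×10^-4 + 0.001489 + 3.110 + 1.771 = 4.883 m·K/W
Q' = ΔT/ΣR = (104 °C − 10.4 °C)/4.883 = 19.17 W/m
From the inner boundary to the aerogel blanket/cork board interface, ΣR_partial = 3.112 m·K/W.
T_interface = T_in − Q'·ΣR_partial = 104 °C − (19.17)(3.112) = 44.3 °C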